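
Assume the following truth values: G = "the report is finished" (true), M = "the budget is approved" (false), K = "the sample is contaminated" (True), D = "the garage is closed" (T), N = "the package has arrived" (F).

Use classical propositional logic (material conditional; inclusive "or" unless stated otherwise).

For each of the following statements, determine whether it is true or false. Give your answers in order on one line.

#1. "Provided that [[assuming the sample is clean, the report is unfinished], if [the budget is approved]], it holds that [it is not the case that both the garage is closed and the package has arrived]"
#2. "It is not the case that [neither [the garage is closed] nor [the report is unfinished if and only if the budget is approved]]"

#1: Parsed as (M -> (not K -> not G)) -> (D nand N)

not K = not True = False
not G = not True = False
not K -> not G = False -> False = True
M -> (not K -> not G) = False -> True = True
D nand N = True nand False = True
(M -> (not K -> not G)) -> (D nand N) = True -> True = True
Thus #1 is true.

#2: Formalization: not (D nor (not G iff M))

not G = not True = False
not G iff M = False iff False = True
D nor (not G iff M) = True nor True = False
not (D nor (not G iff M)) = not False = True
Hence #2 is true.

#1 T / #2 T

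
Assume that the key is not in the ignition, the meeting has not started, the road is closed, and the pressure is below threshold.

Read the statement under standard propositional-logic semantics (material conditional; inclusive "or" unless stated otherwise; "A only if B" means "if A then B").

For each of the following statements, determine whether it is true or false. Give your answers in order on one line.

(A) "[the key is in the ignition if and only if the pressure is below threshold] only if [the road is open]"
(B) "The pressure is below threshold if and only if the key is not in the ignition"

(A) T, (B) T

Let R = "the key is in the ignition" (False), P = "the pressure is above threshold" (False), D = "the road is closed" (True).

(A): In symbols: (R iff not P) -> not D

not P = not False = True
R iff not P = False iff True = False
not D = not True = False
(R iff not P) -> not D = False -> False = True
Thus (A) is true.

(B): Parsed as not P iff not R

not P = not False = True
not R = not False = True
not P iff not R = True iff True = True
Thus (B) is true.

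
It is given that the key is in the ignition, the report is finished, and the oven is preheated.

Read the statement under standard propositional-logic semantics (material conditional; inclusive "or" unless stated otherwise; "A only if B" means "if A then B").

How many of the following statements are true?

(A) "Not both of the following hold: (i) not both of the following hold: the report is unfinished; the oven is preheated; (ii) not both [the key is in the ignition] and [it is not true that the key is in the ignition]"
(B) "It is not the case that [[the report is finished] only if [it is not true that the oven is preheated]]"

1

Let G = "the report is finished" (T), Q = "the oven is preheated" (T), V = "the key is in the ignition" (T).

(A): In symbols: (~G nand Q) nand (V nand ~V)

~G = ~T = F
~G nand Q = F nand T = T
~V = ~T = F
V nand ~V = T nand F = T
(~G nand Q) nand (V nand ~V) = T nand T = F
Thus (A) is false.

(B): In symbols: ~(G -> ~Q)

~Q = ~T = F
G -> ~Q = T -> F = F
~(G -> ~Q) = ~F = T
So (B) is true.

Count: 1.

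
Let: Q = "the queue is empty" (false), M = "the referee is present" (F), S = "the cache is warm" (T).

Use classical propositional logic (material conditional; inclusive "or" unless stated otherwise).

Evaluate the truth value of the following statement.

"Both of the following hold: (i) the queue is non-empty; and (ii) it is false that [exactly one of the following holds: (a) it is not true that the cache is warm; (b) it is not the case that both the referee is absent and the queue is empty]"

Parsed as ¬Q ∧ ¬(¬S ⊕ (¬M ↑ Q))

¬Q = ¬F = T
¬S = ¬T = F
¬M = ¬F = T
¬M ↑ Q = T ↑ F = T
¬S ⊕ (¬M ↑ Q) = F ⊕ T = T
¬(¬S ⊕ (¬M ↑ Q)) = ¬T = F
¬Q ∧ ¬(¬S ⊕ (¬M ↑ Q)) = T ∧ F = F

The statement is false.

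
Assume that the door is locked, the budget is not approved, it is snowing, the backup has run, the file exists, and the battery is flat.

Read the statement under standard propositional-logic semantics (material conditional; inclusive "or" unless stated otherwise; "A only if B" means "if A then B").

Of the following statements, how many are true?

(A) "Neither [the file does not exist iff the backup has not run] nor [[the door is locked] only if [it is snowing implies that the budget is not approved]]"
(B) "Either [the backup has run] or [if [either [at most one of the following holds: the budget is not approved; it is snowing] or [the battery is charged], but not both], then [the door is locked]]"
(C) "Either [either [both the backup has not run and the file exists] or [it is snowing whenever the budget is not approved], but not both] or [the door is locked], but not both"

1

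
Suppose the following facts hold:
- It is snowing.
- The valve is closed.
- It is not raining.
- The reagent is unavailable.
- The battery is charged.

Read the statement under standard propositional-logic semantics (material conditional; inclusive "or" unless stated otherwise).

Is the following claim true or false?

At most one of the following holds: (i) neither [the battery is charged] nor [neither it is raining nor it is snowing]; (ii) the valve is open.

True.

Let H = "the battery is charged" (T), R = "it is raining" (F), K = "it is snowing" (T), V = "the valve is open" (F).
Parsed as (H nor (R nor K)) nand V

R nor K = F nor T = F
H nor (R nor K) = T nor F = F
(H nor (R nor K)) nand V = F nand F = T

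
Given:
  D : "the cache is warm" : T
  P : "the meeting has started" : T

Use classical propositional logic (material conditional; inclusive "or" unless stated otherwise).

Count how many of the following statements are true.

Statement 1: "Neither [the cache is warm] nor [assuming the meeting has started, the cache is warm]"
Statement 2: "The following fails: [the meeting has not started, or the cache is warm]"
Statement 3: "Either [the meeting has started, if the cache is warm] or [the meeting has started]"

1

Statement 1: Formalization: D ↓ (P → D)

P → D = T → T = T
D ↓ (P → D) = T ↓ T = F
Hence Statement 1 is false.

Statement 2: This is ¬(¬P ∨ D).

¬P = ¬T = F
¬P ∨ D = F ∨ T = T
¬(¬P ∨ D) = ¬T = F
So Statement 2 is false.

Statement 3: Formalization: (D → P) ∨ P

D → P = T → T = T
(D → P) ∨ P = T ∨ T = T
Hence Statement 3 is true.

1 of the 3 statements is true (Statement 3).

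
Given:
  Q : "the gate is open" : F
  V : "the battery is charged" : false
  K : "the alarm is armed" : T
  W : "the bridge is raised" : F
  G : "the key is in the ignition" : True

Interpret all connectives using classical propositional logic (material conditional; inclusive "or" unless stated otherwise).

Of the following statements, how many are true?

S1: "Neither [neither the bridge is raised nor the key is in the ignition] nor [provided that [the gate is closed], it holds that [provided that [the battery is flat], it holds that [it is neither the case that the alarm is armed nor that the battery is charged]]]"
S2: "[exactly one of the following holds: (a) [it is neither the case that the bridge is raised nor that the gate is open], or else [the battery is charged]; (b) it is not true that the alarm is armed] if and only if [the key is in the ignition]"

2

S1: Parsed as (W nor G) nor (~Q -> (~V -> (K nor V)))

W nor G = F nor T = F
~Q = ~F = T
~V = ~F = T
K nor V = T nor F = F
~V -> (K nor V) = T -> F = F
~Q -> (~V -> (K nor V)) = T -> F = F
(W nor G) nor (~Q -> (~V -> (K nor V))) = F nor F = T
So S1 is true.

S2: Parsed as (((W nor Q) | V) xor ~K) <-> G

W nor Q = F nor F = T
(W nor Q) | V = T | F = T
~K = ~T = F
((W nor Q) | V) xor ~K = T xor F = T
(((W nor Q) | V) xor ~K) <-> G = T <-> T = T
Hence S2 is true.

True statements: 2 (S1, S2).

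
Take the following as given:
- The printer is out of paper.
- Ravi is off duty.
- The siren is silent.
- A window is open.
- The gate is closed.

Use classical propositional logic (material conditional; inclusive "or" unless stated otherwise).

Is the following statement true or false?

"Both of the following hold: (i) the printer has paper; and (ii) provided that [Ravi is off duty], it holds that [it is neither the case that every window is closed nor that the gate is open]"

Let P = "the printer has paper" (F), Q = "Ravi is on call" (F), S = "a window is open" (T), U = "the gate is open" (F).
Formalization: P & (~Q -> (~S nor U))

~Q = ~F = T
~S = ~T = F
~S nor U = F nor F = T
~Q -> (~S nor U) = T -> T = T
P & (~Q -> (~S nor U)) = F & T = F

False.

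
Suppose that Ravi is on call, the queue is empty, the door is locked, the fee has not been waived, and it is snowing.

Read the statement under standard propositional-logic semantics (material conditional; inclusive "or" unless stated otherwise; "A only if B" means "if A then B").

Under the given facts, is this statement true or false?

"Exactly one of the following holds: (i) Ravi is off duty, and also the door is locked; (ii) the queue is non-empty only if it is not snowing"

Let S = "Ravi is on call" (T), D = "the door is locked" (T), Q = "the queue is empty" (T), M = "it is snowing" (T).
In symbols: (~S & D) xor (~Q -> ~M)

~S = ~T = F
~S & D = F & T = F
~Q = ~T = F
~M = ~T = F
~Q -> ~M = F -> F = T
(~S & D) xor (~Q -> ~M) = F xor T = T

The statement is true.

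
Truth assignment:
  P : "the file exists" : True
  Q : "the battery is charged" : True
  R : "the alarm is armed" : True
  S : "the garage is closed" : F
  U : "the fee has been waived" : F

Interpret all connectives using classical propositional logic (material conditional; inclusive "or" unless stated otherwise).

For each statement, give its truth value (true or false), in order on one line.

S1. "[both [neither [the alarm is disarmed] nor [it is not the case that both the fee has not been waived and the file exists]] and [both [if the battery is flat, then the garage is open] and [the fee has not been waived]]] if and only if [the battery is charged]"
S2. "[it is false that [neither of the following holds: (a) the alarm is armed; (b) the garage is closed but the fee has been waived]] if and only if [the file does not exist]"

S1 true, S2 false

S1: In symbols: ((~R nor (~U nand P)) & ((~Q -> ~S) & ~U)) <-> Q

~R = ~T = F
~U = ~F = T
~U nand P = T nand T = F
~R nor (~U nand P) = F nor F = T
~Q = ~T = F
~S = ~F = T
~Q -> ~S = F -> T = T
~U = ~F = T
(~Q -> ~S) & ~U = T & T = T
(~R nor (~U nand P)) & ((~Q -> ~S) & ~U) = T & T = T
((~R nor (~U nand P)) & ((~Q -> ~S) & ~U)) <-> Q = T <-> T = T
Hence S1 is true.

S2: In symbols: ~(R nor (S & U)) <-> ~P

S & U = F & F = F
R nor (S & U) = T nor F = F
~(R nor (S & U)) = ~F = T
~P = ~T = F
~(R nor (S & U)) <-> ~P = T <-> F = F
Hence S2 is false.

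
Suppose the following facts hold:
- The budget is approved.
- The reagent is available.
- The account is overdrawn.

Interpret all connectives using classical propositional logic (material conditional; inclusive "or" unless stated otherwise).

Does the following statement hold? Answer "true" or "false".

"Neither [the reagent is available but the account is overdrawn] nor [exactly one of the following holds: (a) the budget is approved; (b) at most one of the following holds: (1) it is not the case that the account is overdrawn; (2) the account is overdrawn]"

false

Let L = "the reagent is available" (T), G = "the account is overdrawn" (T), U = "the budget is approved" (T).
This is (L ∧ G) ↓ (U ⊕ (¬G ↑ G)).

L ∧ G = T ∧ T = T
¬G = ¬T = F
¬G ↑ G = F ↑ T = T
U ⊕ (¬G ↑ G) = T ⊕ T = F
(L ∧ G) ↓ (U ⊕ (¬G ↑ G)) = T ↓ F = F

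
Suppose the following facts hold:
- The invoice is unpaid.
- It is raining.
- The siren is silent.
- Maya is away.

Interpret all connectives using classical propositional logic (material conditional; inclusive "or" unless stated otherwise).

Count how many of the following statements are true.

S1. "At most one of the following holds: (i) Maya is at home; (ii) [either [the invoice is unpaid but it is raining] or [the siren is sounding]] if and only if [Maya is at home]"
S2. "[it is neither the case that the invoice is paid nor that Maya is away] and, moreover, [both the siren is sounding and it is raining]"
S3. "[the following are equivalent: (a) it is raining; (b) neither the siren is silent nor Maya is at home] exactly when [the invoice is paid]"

2

Let Q = "Maya is at home" (F), V = "the invoice is paid" (F), L = "it is raining" (T), N = "the siren is sounding" (F).

S1: Formalization: Q nand (((~V & L) | N) <-> Q)

~V = ~F = T
~V & L = T & T = T
(~V & L) | N = T | F = T
((~V & L) | N) <-> Q = T <-> F = F
Q nand (((~V & L) | N) <-> Q) = F nand F = T
Thus S1 is true.

S2: Formalization: (V nor ~Q) & (N & L)

~Q = ~F = T
V nor ~Q = F nor T = F
N & L = F & T = F
(V nor ~Q) & (N & L) = F & F = F
So S2 is false.

S3: This is (L <-> (~N nor Q)) <-> V.

~N = ~F = T
~N nor Q = T nor F = F
L <-> (~N nor Q) = T <-> F = F
(L <-> (~N nor Q)) <-> V = F <-> F = T
Thus S3 is true.

True statements: 2 (S1, S3).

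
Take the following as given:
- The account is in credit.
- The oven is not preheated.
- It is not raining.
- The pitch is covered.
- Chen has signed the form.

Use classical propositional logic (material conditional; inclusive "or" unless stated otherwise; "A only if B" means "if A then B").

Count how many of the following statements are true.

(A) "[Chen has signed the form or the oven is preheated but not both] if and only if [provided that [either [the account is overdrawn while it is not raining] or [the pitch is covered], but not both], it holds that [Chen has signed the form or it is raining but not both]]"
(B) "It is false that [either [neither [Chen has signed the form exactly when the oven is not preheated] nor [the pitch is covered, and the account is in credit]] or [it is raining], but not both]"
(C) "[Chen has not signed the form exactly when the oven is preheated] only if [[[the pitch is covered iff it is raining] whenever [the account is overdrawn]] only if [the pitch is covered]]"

Let U = "Chen has signed the form" (T), Q = "the oven is preheated" (F), P = "the account is overdrawn" (F), R = "it is raining" (F), S = "the pitch is covered" (T).

(A): Parsed as (U ⊕ Q) ↔ (((P ∧ ¬R) ⊕ S) → (U ⊕ R))

U ⊕ Q = T ⊕ F = T
¬R = ¬F = T
P ∧ ¬R = F ∧ T = F
(P ∧ ¬R) ⊕ S = F ⊕ T = T
U ⊕ R = T ⊕ F = T
((P ∧ ¬R) ⊕ S) → (U ⊕ R) = T → T = T
(U ⊕ Q) ↔ (((P ∧ ¬R) ⊕ S) → (U ⊕ R)) = T ↔ T = T
Thus (A) is true.

(B): Formalization: ¬(((U ↔ ¬Q) ↓ (S ∧ ¬P)) ⊕ R)

¬Q = ¬F = T
U ↔ ¬Q = T ↔ T = T
¬P = ¬F = T
S ∧ ¬P = T ∧ T = T
(U ↔ ¬Q) ↓ (S ∧ ¬P) = T ↓ T = F
((U ↔ ¬Q) ↓ (S ∧ ¬P)) ⊕ R = F ⊕ F = F
¬(((U ↔ ¬Q) ↓ (S ∧ ¬P)) ⊕ R) = ¬F = T
Hence (B) is true.

(C): Parsed as (¬U ↔ Q) → ((P → (S ↔ R)) → S)

¬U = ¬T = F
¬U ↔ Q = F ↔ F = T
S ↔ R = T ↔ F = F
P → (S ↔ R) = F → F = T
(P → (S ↔ R)) → S = T → T = T
(¬U ↔ Q) → ((P → (S ↔ R)) → S) = T → T = T
Hence (C) is true.

Count: 3.

3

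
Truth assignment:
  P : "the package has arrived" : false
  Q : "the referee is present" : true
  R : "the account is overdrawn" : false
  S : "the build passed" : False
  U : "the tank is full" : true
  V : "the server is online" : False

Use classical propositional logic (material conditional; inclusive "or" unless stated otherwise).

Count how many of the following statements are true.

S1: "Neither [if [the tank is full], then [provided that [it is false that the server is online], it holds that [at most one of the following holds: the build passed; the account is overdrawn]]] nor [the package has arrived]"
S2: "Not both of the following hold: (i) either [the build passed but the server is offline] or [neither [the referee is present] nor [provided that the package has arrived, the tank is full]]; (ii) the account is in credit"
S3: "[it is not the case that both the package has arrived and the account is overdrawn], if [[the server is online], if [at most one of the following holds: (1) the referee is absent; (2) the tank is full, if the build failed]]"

2

S1: Formalization: (U → (¬V → (S ↑ R))) ↓ P

¬V = ¬F = T
S ↑ R = F ↑ F = T
¬V → (S ↑ R) = T → T = T
U → (¬V → (S ↑ R)) = T → T = T
(U → (¬V → (S ↑ R))) ↓ P = T ↓ F = F
Thus S1 is false.

S2: Formalization: ((S ∧ ¬V) ∨ (Q ↓ (P → U))) ↑ ¬R

¬V = ¬F = T
S ∧ ¬V = F ∧ T = F
P → U = F → T = T
Q ↓ (P → U) = T ↓ T = F
(S ∧ ¬V) ∨ (Q ↓ (P → U)) = F ∨ F = F
¬R = ¬F = T
((S ∧ ¬V) ∨ (Q ↓ (P → U))) ↑ ¬R = F ↑ T = T
So S2 is true.

S3: Formalization: ((¬Q ↑ (¬S → U)) → V) → (P ↑ R)

¬Q = ¬T = F
¬S = ¬F = T
¬S → U = T → T = T
¬Q ↑ (¬S → U) = F ↑ T = T
(¬Q ↑ (¬S → U)) → V = T → F = F
P ↑ R = F ↑ F = T
((¬Q ↑ (¬S → U)) → V) → (P ↑ R) = F → T = T
Hence S3 is true.

Count: 2.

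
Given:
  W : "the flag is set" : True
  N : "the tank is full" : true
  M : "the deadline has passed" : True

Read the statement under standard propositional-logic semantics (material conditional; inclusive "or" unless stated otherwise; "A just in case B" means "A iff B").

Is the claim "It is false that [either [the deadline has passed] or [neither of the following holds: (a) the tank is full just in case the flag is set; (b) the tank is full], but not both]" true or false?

false

Values: M=True, N=True, W=True.
This is not (M xor ((N iff W) nor N)).

N iff W = True iff True = True
(N iff W) nor N = True nor True = False
M xor ((N iff W) nor N) = True xor False = True
not (M xor ((N iff W) nor N)) = not True = False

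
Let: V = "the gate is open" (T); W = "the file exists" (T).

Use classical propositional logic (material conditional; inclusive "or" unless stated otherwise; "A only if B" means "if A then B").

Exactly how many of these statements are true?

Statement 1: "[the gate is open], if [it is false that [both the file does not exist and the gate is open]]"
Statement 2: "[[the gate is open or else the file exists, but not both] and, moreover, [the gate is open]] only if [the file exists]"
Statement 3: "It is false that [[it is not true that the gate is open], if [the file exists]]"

3

Statement 1: Parsed as ~(~W & V) -> V

~W = ~T = F
~W & V = F & T = F
~(~W & V) = ~F = T
~(~W & V) -> V = T -> T = T
Hence Statement 1 is true.

Statement 2: Formalization: ((V xor W) & V) -> W

V xor W = T xor T = F
(V xor W) & V = F & T = F
((V xor W) & V) -> W = F -> T = T
Hence Statement 2 is true.

Statement 3: In symbols: ~(W -> ~V)

~V = ~T = F
W -> ~V = T -> F = F
~(W -> ~V) = ~F = T
So Statement 3 is true.

True statements: 3 (Statement 1, Statement 2, Statement 3).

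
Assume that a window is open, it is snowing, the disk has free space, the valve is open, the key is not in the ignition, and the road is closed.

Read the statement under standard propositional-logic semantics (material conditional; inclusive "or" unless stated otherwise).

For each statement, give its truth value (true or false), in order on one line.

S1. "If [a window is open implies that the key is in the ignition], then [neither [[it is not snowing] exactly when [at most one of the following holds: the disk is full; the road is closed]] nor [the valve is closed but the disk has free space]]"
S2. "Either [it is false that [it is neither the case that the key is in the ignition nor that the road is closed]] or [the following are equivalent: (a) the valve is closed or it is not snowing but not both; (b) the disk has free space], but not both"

Let N = "a window is open" (T), W = "the key is in the ignition" (F), K = "it is snowing" (T), L = "the disk is full" (F), G = "the road is closed" (T), D = "the valve is open" (T).

S1: Parsed as (N -> W) -> ((~K <-> (L nand G)) nor (~D & ~L))

N -> W = T -> F = F
~K = ~T = F
L nand G = F nand T = T
~K <-> (L nand G) = F <-> T = F
~D = ~T = F
~L = ~F = T
~D & ~L = F & T = F
(~K <-> (L nand G)) nor (~D & ~L) = F nor F = T
(N -> W) -> ((~K <-> (L nand G)) nor (~D & ~L)) = F -> T = T
Thus S1 is true.

S2: This is ~(W nor G) xor ((~D xor ~K) <-> ~L).

W nor G = F nor T = F
~(W nor G) = ~F = T
~D = ~T = F
~K = ~T = F
~D xor ~K = F xor F = F
~L = ~F = T
(~D xor ~K) <-> ~L = F <-> T = F
~(W nor G) xor ((~D xor ~K) <-> ~L) = T xor F = T
Hence S2 is true.

S1 T; S2 T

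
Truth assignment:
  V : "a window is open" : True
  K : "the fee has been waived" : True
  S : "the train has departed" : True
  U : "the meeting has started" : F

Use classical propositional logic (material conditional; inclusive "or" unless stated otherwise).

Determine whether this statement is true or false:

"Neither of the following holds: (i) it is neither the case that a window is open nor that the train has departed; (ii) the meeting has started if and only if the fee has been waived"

The statement is true.

Formalization: (V ↓ S) ↓ (U ↔ K)

V ↓ S = T ↓ T = F
U ↔ K = F ↔ T = F
(V ↓ S) ↓ (U ↔ K) = F ↓ F = T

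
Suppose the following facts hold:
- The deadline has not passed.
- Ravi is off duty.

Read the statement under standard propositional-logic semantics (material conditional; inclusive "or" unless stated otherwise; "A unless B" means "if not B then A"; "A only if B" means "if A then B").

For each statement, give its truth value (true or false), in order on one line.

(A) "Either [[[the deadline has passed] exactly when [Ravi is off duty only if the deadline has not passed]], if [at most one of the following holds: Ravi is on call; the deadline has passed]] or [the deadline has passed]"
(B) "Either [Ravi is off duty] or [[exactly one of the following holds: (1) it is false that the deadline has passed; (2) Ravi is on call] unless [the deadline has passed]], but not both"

Let Q = "Ravi is on call" (F), G = "the deadline has passed" (F).

(A): Formalization: ((Q nand G) -> (G <-> (~Q -> ~G))) | G

Q nand G = F nand F = T
~Q = ~F = T
~G = ~F = T
~Q -> ~G = T -> T = T
G <-> (~Q -> ~G) = F <-> T = F
(Q nand G) -> (G <-> (~Q -> ~G)) = T -> F = F
((Q nand G) -> (G <-> (~Q -> ~G))) | G = F | F = F
Thus (A) is false.

(B): This is ~Q xor ((~G xor Q) | G).

~Q = ~F = T
~G = ~F = T
~G xor Q = T xor F = T
(~G xor Q) | G = T | F = T
~Q xor ((~G xor Q) | G) = T xor T = F
Thus (B) is false.

(A) false; (B) false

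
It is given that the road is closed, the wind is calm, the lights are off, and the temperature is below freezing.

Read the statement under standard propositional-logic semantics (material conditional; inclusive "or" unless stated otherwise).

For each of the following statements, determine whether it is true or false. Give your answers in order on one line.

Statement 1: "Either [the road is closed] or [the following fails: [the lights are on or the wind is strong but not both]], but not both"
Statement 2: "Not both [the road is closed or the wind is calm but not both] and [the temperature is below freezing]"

Let P = "the road is closed" (True), R = "the lights are on" (False), Q = "the wind is strong" (False), S = "the temperature is below freezing" (True).

Statement 1: This is P xor not (R xor Q).

R xor Q = False xor False = False
not (R xor Q) = not False = True
P xor not (R xor Q) = True xor True = False
So Statement 1 is false.

Statement 2: This is (P xor not Q) nand S.

not Q = not False = True
P xor not Q = True xor True = False
(P xor not Q) nand S = False nand True = True
Thus Statement 2 is true.

Statement 1 F / Statement 2 T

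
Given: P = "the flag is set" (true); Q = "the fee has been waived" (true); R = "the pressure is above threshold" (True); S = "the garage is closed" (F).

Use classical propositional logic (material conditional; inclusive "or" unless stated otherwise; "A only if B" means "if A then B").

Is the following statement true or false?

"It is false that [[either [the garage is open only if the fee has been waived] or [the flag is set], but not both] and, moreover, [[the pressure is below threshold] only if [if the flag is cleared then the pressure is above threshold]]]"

True.

Parsed as not (((not S -> Q) xor P) and (not R -> (not P -> R)))

not S = not False = True
not S -> Q = True -> True = True
(not S -> Q) xor P = True xor True = False
not R = not True = False
not P = not True = False
not P -> R = False -> True = True
not R -> (not P -> R) = False -> True = True
((not S -> Q) xor P) and (not R -> (not P -> R)) = False and True = False
not (((not S -> Q) xor P) and (not R -> (not P -> R))) = not False = True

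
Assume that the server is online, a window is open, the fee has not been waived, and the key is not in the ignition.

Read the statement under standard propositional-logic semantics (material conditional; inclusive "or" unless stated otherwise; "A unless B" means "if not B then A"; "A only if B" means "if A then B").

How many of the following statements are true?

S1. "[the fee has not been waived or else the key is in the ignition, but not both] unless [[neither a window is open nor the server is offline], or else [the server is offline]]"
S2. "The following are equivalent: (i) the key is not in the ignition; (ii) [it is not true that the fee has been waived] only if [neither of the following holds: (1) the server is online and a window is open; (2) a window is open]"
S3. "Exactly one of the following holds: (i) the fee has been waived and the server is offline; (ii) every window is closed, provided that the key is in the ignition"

Let R = "the fee has been waived" (F), S = "the key is in the ignition" (F), Q = "a window is open" (T), P = "the server is online" (T).

S1: In symbols: (~R xor S) | ((Q nor ~P) | ~P)

~R = ~F = T
~R xor S = T xor F = T
~P = ~T = F
Q nor ~P = T nor F = F
~P = ~T = F
(Q nor ~P) | ~P = F | F = F
(~R xor S) | ((Q nor ~P) | ~P) = T | F = T
So S1 is true.

S2: Formalization: ~S <-> (~R -> ((P & Q) nor Q))

~S = ~F = T
~R = ~F = T
P & Q = T & T = T
(P & Q) nor Q = T nor T = F
~R -> ((P & Q) nor Q) = T -> F = F
~S <-> (~R -> ((P & Q) nor Q)) = T <-> F = F
Thus S2 is false.

S3: This is (R & ~P) xor (S -> ~Q).

~P = ~T = F
R & ~P = F & F = F
~Q = ~T = F
S -> ~Q = F -> F = T
(R & ~P) xor (S -> ~Q) = F xor T = T
Hence S3 is true.

Count: 2.

2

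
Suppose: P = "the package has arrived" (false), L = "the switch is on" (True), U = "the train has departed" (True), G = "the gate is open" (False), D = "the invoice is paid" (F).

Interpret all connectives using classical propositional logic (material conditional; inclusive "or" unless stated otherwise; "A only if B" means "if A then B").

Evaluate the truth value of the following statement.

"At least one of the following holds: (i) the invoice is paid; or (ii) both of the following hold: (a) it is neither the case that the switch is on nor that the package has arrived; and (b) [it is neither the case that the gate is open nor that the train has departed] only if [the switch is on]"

Formalization: D or ((L nor P) and ((G nor U) -> L))

L nor P = True nor False = False
G nor U = False nor True = False
(G nor U) -> L = False -> True = True
(L nor P) and ((G nor U) -> L) = False and True = False
D or ((L nor P) and ((G nor U) -> L)) = False or False = False

false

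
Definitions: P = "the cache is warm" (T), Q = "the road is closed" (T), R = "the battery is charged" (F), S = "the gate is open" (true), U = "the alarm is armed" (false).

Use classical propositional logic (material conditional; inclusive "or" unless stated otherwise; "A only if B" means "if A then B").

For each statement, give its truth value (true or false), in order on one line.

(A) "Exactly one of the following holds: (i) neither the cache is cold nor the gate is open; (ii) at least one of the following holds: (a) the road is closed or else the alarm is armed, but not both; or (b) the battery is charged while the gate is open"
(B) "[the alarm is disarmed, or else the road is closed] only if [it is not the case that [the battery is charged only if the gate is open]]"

(A): Formalization: (¬P ↓ S) ⊕ ((Q ⊕ U) ∨ (R ∧ S))

¬P = ¬T = F
¬P ↓ S = F ↓ T = F
Q ⊕ U = T ⊕ F = T
R ∧ S = F ∧ T = F
(Q ⊕ U) ∨ (R ∧ S) = T ∨ F = T
(¬P ↓ S) ⊕ ((Q ⊕ U) ∨ (R ∧ S)) = F ⊕ T = T
Hence (A) is true.

(B): Parsed as (¬U ∨ Q) → ¬(R → S)

¬U = ¬F = T
¬U ∨ Q = T ∨ T = T
R → S = F → T = T
¬(R → S) = ¬T = F
(¬U ∨ Q) → ¬(R → S) = T → F = F
Hence (B) is false.

(A) True / (B) False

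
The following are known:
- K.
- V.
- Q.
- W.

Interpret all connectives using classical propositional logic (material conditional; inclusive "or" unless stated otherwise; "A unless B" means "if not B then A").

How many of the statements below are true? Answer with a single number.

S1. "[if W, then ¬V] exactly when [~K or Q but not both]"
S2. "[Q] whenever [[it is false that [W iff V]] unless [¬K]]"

1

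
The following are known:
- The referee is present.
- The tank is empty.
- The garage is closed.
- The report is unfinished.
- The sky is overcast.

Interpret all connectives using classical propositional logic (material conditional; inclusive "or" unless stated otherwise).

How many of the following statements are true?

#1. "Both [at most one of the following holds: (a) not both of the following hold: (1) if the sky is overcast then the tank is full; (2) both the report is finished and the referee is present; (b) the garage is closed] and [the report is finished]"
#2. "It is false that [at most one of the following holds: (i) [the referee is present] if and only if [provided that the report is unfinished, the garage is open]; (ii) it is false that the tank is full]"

Let U = "the sky is overcast" (True), Q = "the tank is full" (False), S = "the report is finished" (False), P = "the referee is present" (True), R = "the garage is closed" (True).

#1: This is (((U -> Q) nand (S and P)) nand R) and S.

U -> Q = True -> False = False
S and P = False and True = False
(U -> Q) nand (S and P) = False nand False = True
((U -> Q) nand (S and P)) nand R = True nand True = False
(((U -> Q) nand (S and P)) nand R) and S = False and False = False
Hence #1 is false.

#2: Formalization: not ((P iff (not S -> not R)) nand not Q)

not S = not False = True
not R = not True = False
not S -> not R = True -> False = False
P iff (not S -> not R) = True iff False = False
not Q = not False = True
(P iff (not S -> not R)) nand not Q = False nand True = True
not ((P iff (not S -> not R)) nand not Q) = not True = False
Thus #2 is false.

True statements: 0 (none).

0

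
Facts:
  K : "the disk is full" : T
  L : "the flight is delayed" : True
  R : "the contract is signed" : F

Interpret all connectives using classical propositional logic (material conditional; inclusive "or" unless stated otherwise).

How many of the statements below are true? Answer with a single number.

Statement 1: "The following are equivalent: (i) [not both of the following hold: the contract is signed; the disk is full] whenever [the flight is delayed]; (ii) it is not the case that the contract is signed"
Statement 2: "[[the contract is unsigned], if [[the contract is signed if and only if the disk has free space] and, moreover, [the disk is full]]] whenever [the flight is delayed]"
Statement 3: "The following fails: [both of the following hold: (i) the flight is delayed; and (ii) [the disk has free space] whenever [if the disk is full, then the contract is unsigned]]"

Statement 1: In symbols: (L → (R ↑ K)) ↔ ¬R

R ↑ K = F ↑ T = T
L → (R ↑ K) = T → T = T
¬R = ¬F = T
(L → (R ↑ K)) ↔ ¬R = T ↔ T = T
Hence Statement 1 is true.

Statement 2: In symbols: L → (((R ↔ ¬K) ∧ K) → ¬R)

¬K = ¬T = F
R ↔ ¬K = F ↔ F = T
(R ↔ ¬K) ∧ K = T ∧ T = T
¬R = ¬F = T
((R ↔ ¬K) ∧ K) → ¬R = T → T = T
L → (((R ↔ ¬K) ∧ K) → ¬R) = T → T = T
Hence Statement 2 is true.

Statement 3: This is ¬(L ∧ ((K → ¬R) → ¬K)).

¬R = ¬F = T
K → ¬R = T → T = T
¬K = ¬T = F
(K → ¬R) → ¬K = T → F = F
L ∧ ((K → ¬R) → ¬K) = T ∧ F = F
¬(L ∧ ((K → ¬R) → ¬K)) = ¬F = T
So Statement 3 is true.

True statements: 3 (Statement 1, Statement 2, Statement 3).

3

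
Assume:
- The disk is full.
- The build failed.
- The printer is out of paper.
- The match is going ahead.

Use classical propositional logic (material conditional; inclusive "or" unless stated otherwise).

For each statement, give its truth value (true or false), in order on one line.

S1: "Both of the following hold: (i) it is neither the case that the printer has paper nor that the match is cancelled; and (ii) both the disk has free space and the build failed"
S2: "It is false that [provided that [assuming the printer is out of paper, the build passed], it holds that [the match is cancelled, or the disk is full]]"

Let R = "the printer has paper" (F), S = "the match is cancelled" (F), P = "the disk is full" (T), Q = "the build passed" (F).

S1: Parsed as (R nor S) & (~P & ~Q)

R nor S = F nor F = T
~P = ~T = F
~Q = ~F = T
~P & ~Q = F & T = F
(R nor S) & (~P & ~Q) = T & F = F
So S1 is false.

S2: In symbols: ~((~R -> Q) -> (S | P))

~R = ~F = T
~R -> Q = T -> F = F
S | P = F | T = T
(~R -> Q) -> (S | P) = F -> T = T
~((~R -> Q) -> (S | P)) = ~T = F
So S2 is false.

S1 False; S2 False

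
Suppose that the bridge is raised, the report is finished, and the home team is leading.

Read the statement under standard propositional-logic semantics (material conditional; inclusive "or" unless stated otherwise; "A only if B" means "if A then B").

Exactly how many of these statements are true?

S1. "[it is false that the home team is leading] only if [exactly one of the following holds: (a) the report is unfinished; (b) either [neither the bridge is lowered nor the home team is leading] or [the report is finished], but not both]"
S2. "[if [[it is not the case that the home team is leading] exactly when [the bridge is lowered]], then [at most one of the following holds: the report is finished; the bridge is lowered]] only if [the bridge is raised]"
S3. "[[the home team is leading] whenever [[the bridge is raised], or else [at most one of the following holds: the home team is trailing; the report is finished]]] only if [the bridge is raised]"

3

Let U = "the home team is leading" (T), G = "the report is finished" (T), K = "the bridge is raised" (T).

S1: In symbols: ~U -> (~G xor ((~K nor U) xor G))

~U = ~T = F
~G = ~T = F
~K = ~T = F
~K nor U = F nor T = F
(~K nor U) xor G = F xor T = T
~G xor ((~K nor U) xor G) = F xor T = T
~U -> (~G xor ((~K nor U) xor G)) = F -> T = T
Thus S1 is true.

S2: Formalization: ((~U <-> ~K) -> (G nand ~K)) -> K

~U = ~T = F
~K = ~T = F
~U <-> ~K = F <-> F = T
~K = ~T = F
G nand ~K = T nand F = T
(~U <-> ~K) -> (G nand ~K) = T -> T = T
((~U <-> ~K) -> (G nand ~K)) -> K = T -> T = T
Thus S2 is true.

S3: This is ((K | (~U nand G)) -> U) -> K.

~U = ~T = F
~U nand G = F nand T = T
K | (~U nand G) = T | T = T
(K | (~U nand G)) -> U = T -> T = T
((K | (~U nand G)) -> U) -> K = T -> T = T
Thus S3 is true.

3 of the 3 statements are true (S1, S2, S3).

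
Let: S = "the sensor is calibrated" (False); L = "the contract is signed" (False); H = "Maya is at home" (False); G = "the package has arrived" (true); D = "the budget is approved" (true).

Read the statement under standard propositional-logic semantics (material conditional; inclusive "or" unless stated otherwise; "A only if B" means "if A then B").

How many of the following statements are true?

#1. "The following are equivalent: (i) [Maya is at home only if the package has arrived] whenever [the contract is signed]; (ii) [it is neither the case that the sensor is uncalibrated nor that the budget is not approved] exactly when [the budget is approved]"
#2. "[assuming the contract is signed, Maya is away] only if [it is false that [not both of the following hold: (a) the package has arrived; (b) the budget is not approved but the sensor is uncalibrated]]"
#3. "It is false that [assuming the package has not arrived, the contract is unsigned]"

0

#1: In symbols: (L -> (H -> G)) iff ((not S nor not D) iff D)

H -> G = False -> True = True
L -> (H -> G) = False -> True = True
not S = not False = True
not D = not True = False
not S nor not D = True nor False = False
(not S nor not D) iff D = False iff True = False
(L -> (H -> G)) iff ((not S nor not D) iff D) = True iff False = False
Thus #1 is false.

#2: This is (L -> not H) -> not (G nand (not D and not S)).

not H = not False = True
L -> not H = False -> True = True
not D = not True = False
not S = not False = True
not D and not S = False and True = False
G nand (not D and not S) = True nand False = True
not (G nand (not D and not S)) = not True = False
(L -> not H) -> not (G nand (not D and not S)) = True -> False = False
So #2 is false.

#3: Parsed as not (not G -> not L)

not G = not True = False
not L = not False = True
not G -> not L = False -> True = True
not (not G -> not L) = not True = False
Hence #3 is false.

0 of the 3 statements are true (none).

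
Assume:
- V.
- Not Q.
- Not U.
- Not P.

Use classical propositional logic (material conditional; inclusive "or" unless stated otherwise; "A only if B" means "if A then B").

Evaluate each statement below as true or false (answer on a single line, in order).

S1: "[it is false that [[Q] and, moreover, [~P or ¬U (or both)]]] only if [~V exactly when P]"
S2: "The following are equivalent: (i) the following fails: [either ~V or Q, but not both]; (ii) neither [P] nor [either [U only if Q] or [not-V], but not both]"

S1 True; S2 False

S1: Parsed as ¬(Q ∧ (¬P ∨ ¬U)) → (¬V ↔ P)

¬P = ¬F = T
¬U = ¬F = T
¬P ∨ ¬U = T ∨ T = T
Q ∧ (¬P ∨ ¬U) = F ∧ T = F
¬(Q ∧ (¬P ∨ ¬U)) = ¬F = T
¬V = ¬T = F
¬V ↔ P = F ↔ F = T
¬(Q ∧ (¬P ∨ ¬U)) → (¬V ↔ P) = T → T = T
Thus S1 is true.

S2: This is ¬(¬V ⊕ Q) ↔ (P ↓ ((U → Q) ⊕ ¬V)).

¬V = ¬T = F
¬V ⊕ Q = F ⊕ F = F
¬(¬V ⊕ Q) = ¬F = T
U → Q = F → F = T
¬V = ¬T = F
(U → Q) ⊕ ¬V = T ⊕ F = T
P ↓ ((U → Q) ⊕ ¬V) = F ↓ T = F
¬(¬V ⊕ Q) ↔ (P ↓ ((U → Q) ⊕ ¬V)) = T ↔ F = F
Thus S2 is false.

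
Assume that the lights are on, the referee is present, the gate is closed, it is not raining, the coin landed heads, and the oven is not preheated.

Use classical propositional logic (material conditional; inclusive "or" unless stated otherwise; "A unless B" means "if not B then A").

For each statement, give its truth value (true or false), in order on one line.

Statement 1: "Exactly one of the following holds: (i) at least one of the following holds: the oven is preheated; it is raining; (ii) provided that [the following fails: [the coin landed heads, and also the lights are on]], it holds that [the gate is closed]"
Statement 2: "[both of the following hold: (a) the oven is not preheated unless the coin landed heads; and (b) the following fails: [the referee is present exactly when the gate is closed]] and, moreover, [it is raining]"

Let V = "the oven is preheated" (F), S = "it is raining" (F), U = "the coin landed heads" (T), P = "the lights are on" (T), R = "the gate is open" (F), Q = "the referee is present" (T).

Statement 1: In symbols: (V | S) xor (~(U & P) -> ~R)

V | S = F | F = F
U & P = T & T = T
~(U & P) = ~T = F
~R = ~F = T
~(U & P) -> ~R = F -> T = T
(V | S) xor (~(U & P) -> ~R) = F xor T = T
Thus Statement 1 is true.

Statement 2: This is ((~V | U) & ~(Q <-> ~R)) & S.

~V = ~F = T
~V | U = T | T = T
~R = ~F = T
Q <-> ~R = T <-> T = T
~(Q <-> ~R) = ~T = F
(~V | U) & ~(Q <-> ~R) = T & F = F
((~V | U) & ~(Q <-> ~R)) & S = F & F = F
Hence Statement 2 is false.

Statement 1 true; Statement 2 false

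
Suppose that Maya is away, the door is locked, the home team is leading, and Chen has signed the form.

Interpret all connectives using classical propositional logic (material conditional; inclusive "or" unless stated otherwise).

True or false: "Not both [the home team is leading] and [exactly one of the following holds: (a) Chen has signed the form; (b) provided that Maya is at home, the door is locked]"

True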